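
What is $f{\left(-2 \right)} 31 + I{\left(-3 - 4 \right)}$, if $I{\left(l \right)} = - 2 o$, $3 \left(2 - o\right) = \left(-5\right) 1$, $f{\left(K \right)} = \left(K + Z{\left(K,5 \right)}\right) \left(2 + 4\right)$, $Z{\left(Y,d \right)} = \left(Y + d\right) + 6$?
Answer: $\frac{3884}{3} \approx 1294.7$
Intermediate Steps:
$Z{\left(Y,d \right)} = 6 + Y + d$
$f{\left(K \right)} = 66 + 12 K$ ($f{\left(K \right)} = \left(K + \left(6 + K + 5\right)\right) \left(2 + 4\right) = \left(K + \left(11 + K\right)\right) 6 = \left(11 + 2 K\right) 6 = 66 + 12 K$)
$o = \frac{11}{3}$ ($o = 2 - \frac{\left(-5\right) 1}{3} = 2 - - \frac{5}{3} = 2 + \frac{5}{3} = \frac{11}{3} \approx 3.6667$)
$I{\left(l \right)} = - \frac{22}{3}$ ($I{\left(l \right)} = \left(-2\right) \frac{11}{3} = - \frac{22}{3}$)
$f{\left(-2 \right)} 31 + I{\left(-3 - 4 \right)} = \left(66 + 12 \left(-2\right)\right) 31 - \frac{22}{3} = \left(66 - 24\right) 31 - \frac{22}{3} = 42 \cdot 31 - \frac{22}{3} = 1302 - \frac{22}{3} = \frac{3884}{3}$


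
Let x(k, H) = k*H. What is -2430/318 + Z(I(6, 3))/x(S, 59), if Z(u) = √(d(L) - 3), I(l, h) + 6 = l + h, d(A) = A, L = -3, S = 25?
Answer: -405/53 + I*√6/1475 ≈ -7.6415 + 0.0016607*I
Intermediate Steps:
x(k, H) = H*k
I(l, h) = -6 + h + l (I(l, h) = -6 + (l + h) = -6 + (h + l) = -6 + h + l)
Z(u) = I*√6 (Z(u) = √(-3 - 3) = √(-6) = I*√6)
-2430/318 + Z(I(6, 3))/x(S, 59) = -2430/318 + (I*√6)/((59*25)) = -2430*1/318 + (I*√6)/1475 = -405/53 + (I*√6)*(1/1475) = -405/53 + I*√6/1475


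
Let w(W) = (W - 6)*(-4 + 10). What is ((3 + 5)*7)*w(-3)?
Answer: -3024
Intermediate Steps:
w(W) = -36 + 6*W (w(W) = (-6 + W)*6 = -36 + 6*W)
((3 + 5)*7)*w(-3) = ((3 + 5)*7)*(-36 + 6*(-3)) = (8*7)*(-36 - 18) = 56*(-54) = -3024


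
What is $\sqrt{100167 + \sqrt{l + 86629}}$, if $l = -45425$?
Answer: $\sqrt{100167 + 2 \sqrt{10301}} \approx 316.81$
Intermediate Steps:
$\sqrt{100167 + \sqrt{l + 86629}} = \sqrt{100167 + \sqrt{-45425 + 86629}} = \sqrt{100167 + \sqrt{41204}} = \sqrt{100167 + 2 \sqrt{10301}}$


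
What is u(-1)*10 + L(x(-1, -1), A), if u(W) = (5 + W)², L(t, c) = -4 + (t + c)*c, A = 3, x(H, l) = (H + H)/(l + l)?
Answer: 168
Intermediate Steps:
x(H, l) = H/l (x(H, l) = (2*H)/((2*l)) = (2*H)*(1/(2*l)) = H/l)
L(t, c) = -4 + c*(c + t) (L(t, c) = -4 + (c + t)*c = -4 + c*(c + t))
u(-1)*10 + L(x(-1, -1), A) = (5 - 1)²*10 + (-4 + 3² + 3*(-1/(-1))) = 4²*10 + (-4 + 9 + 3*(-1*(-1))) = 16*10 + (-4 + 9 + 3*1) = 160 + (-4 + 9 + 3) = 160 + 8 = 168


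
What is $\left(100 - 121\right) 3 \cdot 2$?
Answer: $-126$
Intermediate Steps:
$\left(100 - 121\right) 3 \cdot 2 = \left(-21\right) 6 = -126$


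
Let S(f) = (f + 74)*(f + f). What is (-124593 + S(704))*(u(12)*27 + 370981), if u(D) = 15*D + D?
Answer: 365192643115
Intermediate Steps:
u(D) = 16*D
S(f) = 2*f*(74 + f) (S(f) = (74 + f)*(2*f) = 2*f*(74 + f))
(-124593 + S(704))*(u(12)*27 + 370981) = (-124593 + 2*704*(74 + 704))*((16*12)*27 + 370981) = (-124593 + 2*704*778)*(192*27 + 370981) = (-124593 + 1095424)*(5184 + 370981) = 970831*376165 = 365192643115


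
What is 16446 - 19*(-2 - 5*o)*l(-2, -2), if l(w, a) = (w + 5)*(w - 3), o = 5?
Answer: 8751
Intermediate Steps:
l(w, a) = (-3 + w)*(5 + w) (l(w, a) = (5 + w)*(-3 + w) = (-3 + w)*(5 + w))
16446 - 19*(-2 - 5*o)*l(-2, -2) = 16446 - 19*(-2 - 5*5)*(-15 + (-2)**2 + 2*(-2)) = 16446 - 19*(-2 - 25)*(-15 + 4 - 4) = 16446 - 19*(-27)*(-15) = 16446 - (-513)*(-15) = 16446 - 1*7695 = 16446 - 7695 = 8751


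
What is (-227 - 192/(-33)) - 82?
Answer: -3335/11 ≈ -303.18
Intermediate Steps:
(-227 - 192/(-33)) - 82 = (-227 - 192*(-1)/33) - 82 = (-227 - 1*(-64/11)) - 82 = (-227 + 64/11) - 82 = -2433/11 - 82 = -3335/11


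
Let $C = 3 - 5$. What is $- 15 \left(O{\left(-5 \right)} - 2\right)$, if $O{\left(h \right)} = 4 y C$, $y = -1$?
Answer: $-90$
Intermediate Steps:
$C = -2$ ($C = 3 - 5 = -2$)
$O{\left(h \right)} = 8$ ($O{\left(h \right)} = 4 \left(-1\right) \left(-2\right) = \left(-4\right) \left(-2\right) = 8$)
$- 15 \left(O{\left(-5 \right)} - 2\right) = - 15 \left(8 - 2\right) = \left(-15\right) 6 = -90$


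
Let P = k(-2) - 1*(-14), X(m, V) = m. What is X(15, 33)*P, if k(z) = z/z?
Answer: 225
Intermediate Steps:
k(z) = 1
P = 15 (P = 1 - 1*(-14) = 1 + 14 = 15)
X(15, 33)*P = 15*15 = 225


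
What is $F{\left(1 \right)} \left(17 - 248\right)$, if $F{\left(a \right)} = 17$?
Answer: $-3927$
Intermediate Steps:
$F{\left(1 \right)} \left(17 - 248\right) = 17 \left(17 - 248\right) = 17 \left(-231\right) = -3927$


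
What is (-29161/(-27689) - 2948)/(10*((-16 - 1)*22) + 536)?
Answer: 27199337/29571852 ≈ 0.91977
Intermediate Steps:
(-29161/(-27689) - 2948)/(10*((-16 - 1)*22) + 536) = (-29161*(-1/27689) - 2948)/(10*(-17*22) + 536) = (29161/27689 - 2948)/(10*(-374) + 536) = -81598011/(27689*(-3740 + 536)) = -81598011/27689/(-3204) = -81598011/27689*(-1/3204) = 27199337/29571852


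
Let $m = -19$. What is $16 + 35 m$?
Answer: $-649$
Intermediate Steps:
$16 + 35 m = 16 + 35 \left(-19\right) = 16 - 665 = -649$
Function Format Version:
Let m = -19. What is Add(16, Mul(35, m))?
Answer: -649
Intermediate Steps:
Add(16, Mul(35, m)) = Add(16, Mul(35, -19)) = Add(16, -665) = -649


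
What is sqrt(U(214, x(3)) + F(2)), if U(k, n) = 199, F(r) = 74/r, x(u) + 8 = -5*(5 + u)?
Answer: 2*sqrt(59) ≈ 15.362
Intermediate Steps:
x(u) = -33 - 5*u (x(u) = -8 - 5*(5 + u) = -8 + (-25 - 5*u) = -33 - 5*u)
sqrt(U(214, x(3)) + F(2)) = sqrt(199 + 74/2) = sqrt(199 + 74*(1/2)) = sqrt(199 + 37) = sqrt(236) = 2*sqrt(59)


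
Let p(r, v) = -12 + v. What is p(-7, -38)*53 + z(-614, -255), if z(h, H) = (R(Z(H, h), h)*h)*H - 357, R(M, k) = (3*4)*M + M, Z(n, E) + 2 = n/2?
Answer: -263588602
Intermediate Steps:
Z(n, E) = -2 + n/2
R(M, k) = 13*M (R(M, k) = 12*M + M = 13*M)
z(h, H) = -357 + H*h*(-26 + 13*H/2) (z(h, H) = ((13*(-2 + H/2))*h)*H - 357 = ((-26 + 13*H/2)*h)*H - 357 = (h*(-26 + 13*H/2))*H - 357 = H*h*(-26 + 13*H/2) - 357 = -357 + H*h*(-26 + 13*H/2))
p(-7, -38)*53 + z(-614, -255) = (-12 - 38)*53 + (-357 + (13/2)*(-255)*(-614)*(-4 - 255)) = -50*53 + (-357 + (13/2)*(-255)*(-614)*(-259)) = -2650 + (-357 - 263585595) = -2650 - 263585952 = -263588602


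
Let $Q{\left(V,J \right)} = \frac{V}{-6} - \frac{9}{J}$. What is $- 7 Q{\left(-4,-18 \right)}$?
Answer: $- \frac{49}{6} \approx -8.1667$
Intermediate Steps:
$Q{\left(V,J \right)} = - \frac{9}{J} - \frac{V}{6}$ ($Q{\left(V,J \right)} = V \left(- \frac{1}{6}\right) - \frac{9}{J} = - \frac{V}{6} - \frac{9}{J} = - \frac{9}{J} - \frac{V}{6}$)
$- 7 Q{\left(-4,-18 \right)} = - 7 \left(- \frac{9}{-18} - - \frac{2}{3}\right) = - 7 \left(\left(-9\right) \left(- \frac{1}{18}\right) + \frac{2}{3}\right) = - 7 \left(\frac{1}{2} + \frac{2}{3}\right) = \left(-7\right) \frac{7}{6} = - \frac{49}{6}$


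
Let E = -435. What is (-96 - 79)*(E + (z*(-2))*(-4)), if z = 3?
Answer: 71925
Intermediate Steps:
(-96 - 79)*(E + (z*(-2))*(-4)) = (-96 - 79)*(-435 + (3*(-2))*(-4)) = -175*(-435 - 6*(-4)) = -175*(-435 + 24) = -175*(-411) = 71925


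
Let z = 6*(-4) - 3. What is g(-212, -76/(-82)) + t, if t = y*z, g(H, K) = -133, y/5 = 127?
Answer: -17278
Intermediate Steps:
z = -27 (z = -24 - 3 = -27)
y = 635 (y = 5*127 = 635)
t = -17145 (t = 635*(-27) = -17145)
g(-212, -76/(-82)) + t = -133 - 17145 = -17278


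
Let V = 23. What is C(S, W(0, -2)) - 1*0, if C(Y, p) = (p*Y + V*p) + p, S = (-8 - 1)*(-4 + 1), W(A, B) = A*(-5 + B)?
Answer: 0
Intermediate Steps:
S = 27 (S = -9*(-3) = 27)
C(Y, p) = 24*p + Y*p (C(Y, p) = (p*Y + 23*p) + p = (Y*p + 23*p) + p = (23*p + Y*p) + p = 24*p + Y*p)
C(S, W(0, -2)) - 1*0 = (0*(-5 - 2))*(24 + 27) - 1*0 = (0*(-7))*51 + 0 = 0*51 + 0 = 0 + 0 = 0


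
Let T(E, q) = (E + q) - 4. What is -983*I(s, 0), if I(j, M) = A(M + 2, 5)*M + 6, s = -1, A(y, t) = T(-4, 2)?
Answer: -5898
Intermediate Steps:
T(E, q) = -4 + E + q
A(y, t) = -6 (A(y, t) = -4 - 4 + 2 = -6)
I(j, M) = 6 - 6*M (I(j, M) = -6*M + 6 = 6 - 6*M)
-983*I(s, 0) = -983*(6 - 6*0) = -983*(6 + 0) = -983*6 = -5898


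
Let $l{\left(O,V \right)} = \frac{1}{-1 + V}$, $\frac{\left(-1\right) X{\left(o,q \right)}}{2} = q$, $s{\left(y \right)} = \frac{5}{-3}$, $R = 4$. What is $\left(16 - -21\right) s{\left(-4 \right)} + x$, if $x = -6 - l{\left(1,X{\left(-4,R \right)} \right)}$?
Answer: $- \frac{608}{9} \approx -67.556$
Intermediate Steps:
$s{\left(y \right)} = - \frac{5}{3}$ ($s{\left(y \right)} = 5 \left(- \frac{1}{3}\right) = - \frac{5}{3}$)
$X{\left(o,q \right)} = - 2 q$
$x = - \frac{53}{9}$ ($x = -6 - \frac{1}{-1 - 8} = -6 - \frac{1}{-9} = -6 - - \frac{1}{9} = -6 + \frac{1}{9} = - \frac{53}{9} \approx -5.8889$)
$\left(16 - -21\right) s{\left(-4 \right)} + x = \left(16 - -21\right) \left(- \frac{5}{3}\right) - \frac{53}{9} = \left(16 + 21\right) \left(- \frac{5}{3}\right) - \frac{53}{9} = 37 \left(- \frac{5}{3}\right) - \frac{53}{9} = - \frac{185}{3} - \frac{53}{9} = - \frac{608}{9}$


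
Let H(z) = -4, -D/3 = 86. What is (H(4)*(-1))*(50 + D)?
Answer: -832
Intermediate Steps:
D = -258 (D = -3*86 = -258)
(H(4)*(-1))*(50 + D) = (-4*(-1))*(50 - 258) = 4*(-208) = -832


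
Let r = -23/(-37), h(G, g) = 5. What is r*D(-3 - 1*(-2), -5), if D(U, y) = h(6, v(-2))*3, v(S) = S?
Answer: 345/37 ≈ 9.3243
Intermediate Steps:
D(U, y) = 15 (D(U, y) = 5*3 = 15)
r = 23/37 (r = -23*(-1/37) = 23/37 ≈ 0.62162)
r*D(-3 - 1*(-2), -5) = (23/37)*15 = 345/37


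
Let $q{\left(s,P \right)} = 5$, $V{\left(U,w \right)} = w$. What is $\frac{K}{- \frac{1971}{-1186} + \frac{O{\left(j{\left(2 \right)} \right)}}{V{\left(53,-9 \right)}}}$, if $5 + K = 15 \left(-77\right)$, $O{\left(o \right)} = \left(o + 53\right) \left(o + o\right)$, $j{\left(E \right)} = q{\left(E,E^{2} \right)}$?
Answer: $\frac{12381840}{670141} \approx 18.476$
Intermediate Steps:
$j{\left(E \right)} = 5$
$O{\left(o \right)} = 2 o \left(53 + o\right)$ ($O{\left(o \right)} = \left(53 + o\right) 2 o = 2 o \left(53 + o\right)$)
$K = -1160$ ($K = -5 + 15 \left(-77\right) = -5 - 1155 = -1160$)
$\frac{K}{- \frac{1971}{-1186} + \frac{O{\left(j{\left(2 \right)} \right)}}{V{\left(53,-9 \right)}}} = - \frac{1160}{- \frac{1971}{-1186} + \frac{2 \cdot 5 \left(53 + 5\right)}{-9}} = - \frac{1160}{\left(-1971\right) \left(- \frac{1}{1186}\right) + 2 \cdot 5 \cdot 58 \left(- \frac{1}{9}\right)} = - \frac{1160}{\frac{1971}{1186} + 580 \left(- \frac{1}{9}\right)} = - \frac{1160}{\frac{1971}{1186} - \frac{580}{9}} = - \frac{1160}{- \frac{670141}{10674}} = \left(-1160\right) \left(- \frac{10674}{670141}\right) = \frac{12381840}{670141}$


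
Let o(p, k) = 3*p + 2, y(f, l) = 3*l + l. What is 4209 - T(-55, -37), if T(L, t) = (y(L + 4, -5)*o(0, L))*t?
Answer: 2729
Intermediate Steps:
y(f, l) = 4*l
o(p, k) = 2 + 3*p
T(L, t) = -40*t (T(L, t) = ((4*(-5))*(2 + 3*0))*t = (-20*(2 + 0))*t = (-20*2)*t = -40*t)
4209 - T(-55, -37) = 4209 - (-40)*(-37) = 4209 - 1*1480 = 4209 - 1480 = 2729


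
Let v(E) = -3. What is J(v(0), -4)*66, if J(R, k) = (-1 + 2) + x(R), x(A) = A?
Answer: -132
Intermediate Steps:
J(R, k) = 1 + R (J(R, k) = (-1 + 2) + R = 1 + R)
J(v(0), -4)*66 = (1 - 3)*66 = -2*66 = -132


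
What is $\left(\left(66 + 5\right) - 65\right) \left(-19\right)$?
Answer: $-114$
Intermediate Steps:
$\left(\left(66 + 5\right) - 65\right) \left(-19\right) = \left(71 - 65\right) \left(-19\right) = 6 \left(-19\right) = -114$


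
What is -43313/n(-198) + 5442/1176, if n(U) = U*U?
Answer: 3383585/960498 ≈ 3.5227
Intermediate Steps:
n(U) = U²
-43313/n(-198) + 5442/1176 = -43313/((-198)²) + 5442/1176 = -43313/39204 + 5442*(1/1176) = -43313*1/39204 + 907/196 = -43313/39204 + 907/196 = 3383585/960498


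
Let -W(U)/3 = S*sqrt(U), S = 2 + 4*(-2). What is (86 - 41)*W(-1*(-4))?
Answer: 1620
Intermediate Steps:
S = -6 (S = 2 - 8 = -6)
W(U) = 18*sqrt(U) (W(U) = -(-18)*sqrt(U) = 18*sqrt(U))
(86 - 41)*W(-1*(-4)) = (86 - 41)*(18*sqrt(-1*(-4))) = 45*(18*sqrt(4)) = 45*(18*2) = 45*36 = 1620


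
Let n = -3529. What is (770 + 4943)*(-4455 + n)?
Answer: -45612592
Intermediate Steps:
(770 + 4943)*(-4455 + n) = (770 + 4943)*(-4455 - 3529) = 5713*(-7984) = -45612592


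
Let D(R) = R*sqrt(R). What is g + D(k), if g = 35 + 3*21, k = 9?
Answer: 125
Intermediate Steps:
D(R) = R**(3/2)
g = 98 (g = 35 + 63 = 98)
g + D(k) = 98 + 9**(3/2) = 98 + 27 = 125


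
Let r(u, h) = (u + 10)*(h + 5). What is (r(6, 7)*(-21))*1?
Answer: -4032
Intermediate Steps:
r(u, h) = (5 + h)*(10 + u) (r(u, h) = (10 + u)*(5 + h) = (5 + h)*(10 + u))
(r(6, 7)*(-21))*1 = ((50 + 5*6 + 10*7 + 7*6)*(-21))*1 = ((50 + 30 + 70 + 42)*(-21))*1 = (192*(-21))*1 = -4032*1 = -4032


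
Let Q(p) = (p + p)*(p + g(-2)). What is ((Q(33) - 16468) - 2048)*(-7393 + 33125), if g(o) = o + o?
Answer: -427202664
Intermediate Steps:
g(o) = 2*o
Q(p) = 2*p*(-4 + p) (Q(p) = (p + p)*(p + 2*(-2)) = (2*p)*(p - 4) = (2*p)*(-4 + p) = 2*p*(-4 + p))
((Q(33) - 16468) - 2048)*(-7393 + 33125) = ((2*33*(-4 + 33) - 16468) - 2048)*(-7393 + 33125) = ((2*33*29 - 16468) - 2048)*25732 = ((1914 - 16468) - 2048)*25732 = (-14554 - 2048)*25732 = -16602*25732 = -427202664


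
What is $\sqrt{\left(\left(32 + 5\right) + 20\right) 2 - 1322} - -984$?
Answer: $984 + 2 i \sqrt{302} \approx 984.0 + 34.756 i$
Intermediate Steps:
$\sqrt{\left(\left(32 + 5\right) + 20\right) 2 - 1322} - -984 = \sqrt{\left(37 + 20\right) 2 - 1322} + 984 = \sqrt{57 \cdot 2 - 1322} + 984 = \sqrt{114 - 1322} + 984 = \sqrt{-1208} + 984 = 2 i \sqrt{302} + 984 = 984 + 2 i \sqrt{302}$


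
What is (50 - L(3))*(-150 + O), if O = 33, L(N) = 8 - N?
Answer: -5265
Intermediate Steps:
(50 - L(3))*(-150 + O) = (50 - (8 - 1*3))*(-150 + 33) = (50 - (8 - 3))*(-117) = (50 - 1*5)*(-117) = (50 - 5)*(-117) = 45*(-117) = -5265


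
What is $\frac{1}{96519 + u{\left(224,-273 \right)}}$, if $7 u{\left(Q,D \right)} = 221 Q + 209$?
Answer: $\frac{7}{725346} \approx 9.6506 \cdot 10^{-6}$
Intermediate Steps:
$u{\left(Q,D \right)} = \frac{209}{7} + \frac{221 Q}{7}$ ($u{\left(Q,D \right)} = \frac{221 Q + 209}{7} = \frac{209 + 221 Q}{7} = \frac{209}{7} + \frac{221 Q}{7}$)
$\frac{1}{96519 + u{\left(224,-273 \right)}} = \frac{1}{96519 + \left(\frac{209}{7} + \frac{221}{7} \cdot 224\right)} = \frac{1}{96519 + \left(\frac{209}{7} + 7072\right)} = \frac{1}{96519 + \frac{49713}{7}} = \frac{1}{\frac{725346}{7}} = \frac{7}{725346}$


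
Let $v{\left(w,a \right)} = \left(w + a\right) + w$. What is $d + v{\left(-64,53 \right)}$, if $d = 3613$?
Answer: $3538$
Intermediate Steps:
$v{\left(w,a \right)} = a + 2 w$ ($v{\left(w,a \right)} = \left(a + w\right) + w = a + 2 w$)
$d + v{\left(-64,53 \right)} = 3613 + \left(53 + 2 \left(-64\right)\right) = 3613 + \left(53 - 128\right) = 3613 - 75 = 3538$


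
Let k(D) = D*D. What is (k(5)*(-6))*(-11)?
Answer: 1650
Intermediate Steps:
k(D) = D²
(k(5)*(-6))*(-11) = (5²*(-6))*(-11) = (25*(-6))*(-11) = -150*(-11) = 1650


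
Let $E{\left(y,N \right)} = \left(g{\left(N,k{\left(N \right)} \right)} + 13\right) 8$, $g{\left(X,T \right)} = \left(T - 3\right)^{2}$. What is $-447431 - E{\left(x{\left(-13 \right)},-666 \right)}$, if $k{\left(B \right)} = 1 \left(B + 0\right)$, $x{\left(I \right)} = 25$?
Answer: $-4028023$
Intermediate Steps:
$k{\left(B \right)} = B$ ($k{\left(B \right)} = 1 B = B$)
$g{\left(X,T \right)} = \left(-3 + T\right)^{2}$
$E{\left(y,N \right)} = 104 + 8 \left(-3 + N\right)^{2}$ ($E{\left(y,N \right)} = \left(\left(-3 + N\right)^{2} + 13\right) 8 = \left(13 + \left(-3 + N\right)^{2}\right) 8 = 104 + 8 \left(-3 + N\right)^{2}$)
$-447431 - E{\left(x{\left(-13 \right)},-666 \right)} = -447431 - \left(104 + 8 \left(-3 - 666\right)^{2}\right) = -447431 - \left(104 + 8 \left(-669\right)^{2}\right) = -447431 - \left(104 + 8 \cdot 447561\right) = -447431 - \left(104 + 3580488\right) = -447431 - 3580592 = -4028023$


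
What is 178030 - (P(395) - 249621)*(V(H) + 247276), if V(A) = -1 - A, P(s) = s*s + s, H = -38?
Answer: 23049996943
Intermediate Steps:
P(s) = s + s² (P(s) = s² + s = s + s²)
178030 - (P(395) - 249621)*(V(H) + 247276) = 178030 - (395*(1 + 395) - 249621)*((-1 - 1*(-38)) + 247276) = 178030 - (395*396 - 249621)*((-1 + 38) + 247276) = 178030 - (156420 - 249621)*(37 + 247276) = 178030 - (-93201)*247313 = 178030 - 1*(-23049818913) = 178030 + 23049818913 = 23049996943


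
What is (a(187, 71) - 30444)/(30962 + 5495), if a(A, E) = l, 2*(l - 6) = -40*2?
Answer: -30478/36457 ≈ -0.83600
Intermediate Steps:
l = -34 (l = 6 + (-40*2)/2 = 6 + (½)*(-80) = 6 - 40 = -34)
a(A, E) = -34
(a(187, 71) - 30444)/(30962 + 5495) = (-34 - 30444)/(30962 + 5495) = -30478/36457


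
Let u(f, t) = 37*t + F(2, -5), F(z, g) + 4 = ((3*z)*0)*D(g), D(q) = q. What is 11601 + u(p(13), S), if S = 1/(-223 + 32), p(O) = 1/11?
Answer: 2214990/191 ≈ 11597.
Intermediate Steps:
p(O) = 1/11
S = -1/191 (S = 1/(-191) = -1/191 ≈ -0.0052356)
F(z, g) = -4 (F(z, g) = -4 + ((3*z)*0)*g = -4 + 0*g = -4 + 0 = -4)
u(f, t) = -4 + 37*t (u(f, t) = 37*t - 4 = -4 + 37*t)
11601 + u(p(13), S) = 11601 + (-4 + 37*(-1/191)) = 11601 + (-4 - 37/191) = 11601 - 801/191 = 2214990/191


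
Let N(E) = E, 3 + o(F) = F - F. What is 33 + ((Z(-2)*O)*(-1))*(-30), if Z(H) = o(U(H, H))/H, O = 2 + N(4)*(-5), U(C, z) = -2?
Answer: -777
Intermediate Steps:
o(F) = -3 (o(F) = -3 + (F - F) = -3 + 0 = -3)
O = -18 (O = 2 + 4*(-5) = 2 - 20 = -18)
Z(H) = -3/H
33 + ((Z(-2)*O)*(-1))*(-30) = 33 + ((-3/(-2)*(-18))*(-1))*(-30) = 33 + ((-3*(-½)*(-18))*(-1))*(-30) = 33 + (((3/2)*(-18))*(-1))*(-30) = 33 - 27*(-1)*(-30) = 33 + 27*(-30) = 33 - 810 = -777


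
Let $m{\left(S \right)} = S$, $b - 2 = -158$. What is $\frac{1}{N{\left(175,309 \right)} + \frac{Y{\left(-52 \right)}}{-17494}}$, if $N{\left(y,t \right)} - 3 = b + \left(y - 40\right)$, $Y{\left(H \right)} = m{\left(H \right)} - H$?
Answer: $- \frac{1}{18} \approx -0.055556$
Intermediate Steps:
$b = -156$ ($b = 2 - 158 = -156$)
$Y{\left(H \right)} = 0$ ($Y{\left(H \right)} = H - H = 0$)
$N{\left(y,t \right)} = -193 + y$ ($N{\left(y,t \right)} = 3 + \left(-156 + \left(y - 40\right)\right) = 3 + \left(-156 + \left(-40 + y\right)\right) = 3 + \left(-196 + y\right) = -193 + y$)
$\frac{1}{N{\left(175,309 \right)} + \frac{Y{\left(-52 \right)}}{-17494}} = \frac{1}{\left(-193 + 175\right) + \frac{0}{-17494}} = \frac{1}{-18 + 0 \left(- \frac{1}{17494}\right)} = \frac{1}{-18 + 0} = \frac{1}{-18} = - \frac{1}{18}$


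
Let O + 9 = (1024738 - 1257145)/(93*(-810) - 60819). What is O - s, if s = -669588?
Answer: 30387581226/45383 ≈ 6.6958e+5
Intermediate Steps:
O = -330978/45383 (O = -9 + (1024738 - 1257145)/(93*(-810) - 60819) = -9 - 232407/(-75330 - 60819) = -9 - 232407/(-136149) = -9 - 232407*(-1/136149) = -9 + 77469/45383 = -330978/45383 ≈ -7.2930)
O - s = -330978/45383 - 1*(-669588) = -330978/45383 + 669588 = 30387581226/45383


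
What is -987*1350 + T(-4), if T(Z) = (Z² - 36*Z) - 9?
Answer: -1332299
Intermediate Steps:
T(Z) = -9 + Z² - 36*Z
-987*1350 + T(-4) = -987*1350 + (-9 + (-4)² - 36*(-4)) = -1332450 + (-9 + 16 + 144) = -1332450 + 151 = -1332299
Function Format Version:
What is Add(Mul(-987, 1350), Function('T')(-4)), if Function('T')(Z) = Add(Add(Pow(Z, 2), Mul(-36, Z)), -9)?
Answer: -1332299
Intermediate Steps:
Function('T')(Z) = Add(-9, Pow(Z, 2), Mul(-36, Z))
Add(Mul(-987, 1350), Function('T')(-4)) = Add(Mul(-987, 1350), Add(-9, Pow(-4, 2), Mul(-36, -4))) = Add(-1332450, Add(-9, 16, 144)) = Add(-1332450, 151) = -1332299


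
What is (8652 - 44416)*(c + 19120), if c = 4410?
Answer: -841526920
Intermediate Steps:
(8652 - 44416)*(c + 19120) = (8652 - 44416)*(4410 + 19120) = -35764*23530 = -841526920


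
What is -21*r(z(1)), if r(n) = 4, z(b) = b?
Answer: -84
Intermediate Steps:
-21*r(z(1)) = -21*4 = -84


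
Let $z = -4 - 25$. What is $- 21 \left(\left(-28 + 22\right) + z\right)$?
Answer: $735$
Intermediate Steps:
$z = -29$ ($z = -4 - 25 = -29$)
$- 21 \left(\left(-28 + 22\right) + z\right) = - 21 \left(\left(-28 + 22\right) - 29\right) = - 21 \left(-6 - 29\right) = \left(-21\right) \left(-35\right) = 735$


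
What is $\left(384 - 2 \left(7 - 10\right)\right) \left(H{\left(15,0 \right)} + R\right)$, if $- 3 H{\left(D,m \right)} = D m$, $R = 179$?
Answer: $69810$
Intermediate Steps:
$H{\left(D,m \right)} = - \frac{D m}{3}$
$\left(384 - 2 \left(7 - 10\right)\right) \left(H{\left(15,0 \right)} + R\right) = \left(384 - 2 \left(7 - 10\right)\right) \left(\left(- \frac{1}{3}\right) 15 \cdot 0 + 179\right) = \left(384 - -6\right) \left(0 + 179\right) = \left(384 + 6\right) 179 = 390 \cdot 179 = 69810$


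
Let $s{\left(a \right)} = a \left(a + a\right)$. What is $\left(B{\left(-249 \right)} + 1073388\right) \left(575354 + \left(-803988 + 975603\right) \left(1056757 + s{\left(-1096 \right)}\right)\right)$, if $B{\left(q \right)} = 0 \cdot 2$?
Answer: $637216030093685532$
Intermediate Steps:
$B{\left(q \right)} = 0$
$s{\left(a \right)} = 2 a^{2}$ ($s{\left(a \right)} = a 2 a = 2 a^{2}$)
$\left(B{\left(-249 \right)} + 1073388\right) \left(575354 + \left(-803988 + 975603\right) \left(1056757 + s{\left(-1096 \right)}\right)\right) = \left(0 + 1073388\right) \left(575354 + \left(-803988 + 975603\right) \left(1056757 + 2 \left(-1096\right)^{2}\right)\right) = 1073388 \left(575354 + 171615 \left(1056757 + 2 \cdot 1201216\right)\right) = 1073388 \left(575354 + 171615 \left(1056757 + 2402432\right)\right) = 1073388 \left(575354 + 171615 \cdot 3459189\right) = 1073388 \left(575354 + 593648720235\right) = 1073388 \cdot 593649295589 = 637216030093685532$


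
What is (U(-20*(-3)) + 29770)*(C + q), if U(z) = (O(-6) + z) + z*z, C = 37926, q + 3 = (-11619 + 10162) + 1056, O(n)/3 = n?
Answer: 1253685064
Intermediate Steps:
O(n) = 3*n
q = -404 (q = -3 + ((-11619 + 10162) + 1056) = -3 + (-1457 + 1056) = -3 - 401 = -404)
U(z) = -18 + z + z² (U(z) = (3*(-6) + z) + z*z = (-18 + z) + z² = -18 + z + z²)
(U(-20*(-3)) + 29770)*(C + q) = ((-18 - 20*(-3) + (-20*(-3))²) + 29770)*(37926 - 404) = ((-18 + 60 + 60²) + 29770)*37522 = ((-18 + 60 + 3600) + 29770)*37522 = (3642 + 29770)*37522 = 33412*37522 = 1253685064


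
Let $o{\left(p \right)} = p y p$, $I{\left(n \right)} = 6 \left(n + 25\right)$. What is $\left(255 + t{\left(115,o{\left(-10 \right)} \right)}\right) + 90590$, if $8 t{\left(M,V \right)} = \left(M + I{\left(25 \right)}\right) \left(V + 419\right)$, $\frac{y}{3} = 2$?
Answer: $\frac{1149645}{8} \approx 1.4371 \cdot 10^{5}$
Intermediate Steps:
$y = 6$ ($y = 3 \cdot 2 = 6$)
$I{\left(n \right)} = 150 + 6 n$ ($I{\left(n \right)} = 6 \left(25 + n\right) = 150 + 6 n$)
$o{\left(p \right)} = 6 p^{2}$ ($o{\left(p \right)} = p 6 p = 6 p p = 6 p^{2}$)
$t{\left(M,V \right)} = \frac{\left(300 + M\right) \left(419 + V\right)}{8}$ ($t{\left(M,V \right)} = \frac{\left(M + \left(150 + 6 \cdot 25\right)\right) \left(V + 419\right)}{8} = \frac{\left(M + \left(150 + 150\right)\right) \left(419 + V\right)}{8} = \frac{\left(M + 300\right) \left(419 + V\right)}{8} = \frac{\left(300 + M\right) \left(419 + V\right)}{8}$)
$\left(255 + t{\left(115,o{\left(-10 \right)} \right)}\right) + 90590 = \left(255 + \left(\frac{31425}{2} + \frac{75 \cdot 6 \left(-10\right)^{2}}{2} + \frac{419}{8} \cdot 115 + \frac{1}{8} \cdot 115 \cdot 6 \left(-10\right)^{2}\right)\right) + 90590 = \left(255 + \left(\frac{31425}{2} + \frac{75 \cdot 6 \cdot 100}{2} + \frac{48185}{8} + \frac{1}{8} \cdot 115 \cdot 6 \cdot 100\right)\right) + 90590 = \left(255 + \left(\frac{31425}{2} + \frac{75}{2} \cdot 600 + \frac{48185}{8} + \frac{1}{8} \cdot 115 \cdot 600\right)\right) + 90590 = \left(255 + \left(\frac{31425}{2} + 22500 + \frac{48185}{8} + 8625\right)\right) + 90590 = \left(255 + \frac{422885}{8}\right) + 90590 = \frac{424925}{8} + 90590 = \frac{1149645}{8}$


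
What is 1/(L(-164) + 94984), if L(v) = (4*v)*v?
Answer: 1/202568 ≈ 4.9366e-6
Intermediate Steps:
L(v) = 4*v**2
1/(L(-164) + 94984) = 1/(4*(-164)**2 + 94984) = 1/(4*26896 + 94984) = 1/(107584 + 94984) = 1/202568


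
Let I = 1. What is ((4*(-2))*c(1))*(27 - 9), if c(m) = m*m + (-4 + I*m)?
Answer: 288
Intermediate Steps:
c(m) = -4 + m + m² (c(m) = m*m + (-4 + 1*m) = m² + (-4 + m) = -4 + m + m²)
((4*(-2))*c(1))*(27 - 9) = ((4*(-2))*(-4 + 1 + 1²))*(27 - 9) = -8*(-4 + 1 + 1)*18 = -8*(-2)*18 = 16*18 = 288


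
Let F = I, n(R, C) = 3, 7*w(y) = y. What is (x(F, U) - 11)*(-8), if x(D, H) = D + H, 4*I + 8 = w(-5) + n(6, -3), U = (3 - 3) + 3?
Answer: 528/7 ≈ 75.429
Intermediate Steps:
w(y) = y/7
U = 3 (U = 0 + 3 = 3)
I = -10/7 (I = -2 + ((1/7)*(-5) + 3)/4 = -2 + (-5/7 + 3)/4 = -2 + (1/4)*(16/7) = -2 + 4/7 = -10/7 ≈ -1.4286)
F = -10/7 ≈ -1.4286
(x(F, U) - 11)*(-8) = ((-10/7 + 3) - 11)*(-8) = (11/7 - 11)*(-8) = -66/7*(-8) = 528/7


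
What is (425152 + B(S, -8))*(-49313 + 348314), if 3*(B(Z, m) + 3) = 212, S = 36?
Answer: 127141105553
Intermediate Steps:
B(Z, m) = 203/3 (B(Z, m) = -3 + (⅓)*212 = -3 + 212/3 = 203/3)
(425152 + B(S, -8))*(-49313 + 348314) = (425152 + 203/3)*(-49313 + 348314) = (1275659/3)*299001 = 127141105553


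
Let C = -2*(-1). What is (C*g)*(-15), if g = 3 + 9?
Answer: -360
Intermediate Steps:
g = 12
C = 2
(C*g)*(-15) = (2*12)*(-15) = 24*(-15) = -360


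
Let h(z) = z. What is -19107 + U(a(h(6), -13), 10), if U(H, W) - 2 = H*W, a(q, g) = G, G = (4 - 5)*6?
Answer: -19165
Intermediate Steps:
G = -6 (G = -1*6 = -6)
a(q, g) = -6
U(H, W) = 2 + H*W
-19107 + U(a(h(6), -13), 10) = -19107 + (2 - 6*10) = -19107 + (2 - 60) = -19107 - 58 = -19165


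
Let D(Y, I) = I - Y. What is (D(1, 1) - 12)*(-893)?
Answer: 10716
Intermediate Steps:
(D(1, 1) - 12)*(-893) = ((1 - 1*1) - 12)*(-893) = ((1 - 1) - 12)*(-893) = (0 - 12)*(-893) = -12*(-893) = 10716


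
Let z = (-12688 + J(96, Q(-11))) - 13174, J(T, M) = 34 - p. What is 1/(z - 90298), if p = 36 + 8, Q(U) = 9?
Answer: -1/116170 ≈ -8.6081e-6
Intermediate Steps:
p = 44
J(T, M) = -10 (J(T, M) = 34 - 1*44 = 34 - 44 = -10)
z = -25872 (z = (-12688 - 10) - 13174 = -12698 - 13174 = -25872)
1/(z - 90298) = 1/(-25872 - 90298) = 1/(-116170) = -1/116170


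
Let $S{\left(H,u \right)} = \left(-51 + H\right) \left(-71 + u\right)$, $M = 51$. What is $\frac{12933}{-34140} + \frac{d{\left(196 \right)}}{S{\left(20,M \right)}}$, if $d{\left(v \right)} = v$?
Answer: $- \frac{22117}{352780} \approx -0.062693$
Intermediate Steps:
$S{\left(H,u \right)} = \left(-71 + u\right) \left(-51 + H\right)$
$\frac{12933}{-34140} + \frac{d{\left(196 \right)}}{S{\left(20,M \right)}} = \frac{12933}{-34140} + \frac{196}{3621 - 1420 - 2601 + 20 \cdot 51} = 12933 \left(- \frac{1}{34140}\right) + \frac{196}{3621 - 1420 - 2601 + 1020} = - \frac{4311}{11380} + \frac{196}{620} = - \frac{4311}{11380} + 196 \cdot \frac{1}{620} = - \frac{4311}{11380} + \frac{49}{155} = - \frac{22117}{352780}$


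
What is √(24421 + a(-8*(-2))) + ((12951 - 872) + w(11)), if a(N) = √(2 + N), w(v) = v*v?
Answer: 12200 + √(24421 + 3*√2) ≈ 12356.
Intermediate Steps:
w(v) = v²
√(24421 + a(-8*(-2))) + ((12951 - 872) + w(11)) = √(24421 + √(2 - 8*(-2))) + ((12951 - 872) + 11²) = √(24421 + √(2 + 16)) + (12079 + 121) = √(24421 + √18) + 12200 = √(24421 + 3*√2) + 12200 = 12200 + √(24421 + 3*√2)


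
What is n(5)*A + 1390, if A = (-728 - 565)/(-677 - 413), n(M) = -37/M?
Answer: 7527659/5450 ≈ 1381.2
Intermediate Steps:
A = 1293/1090 (A = -1293/(-1090) = -1293*(-1/1090) = 1293/1090 ≈ 1.1862)
n(5)*A + 1390 = -37/5*(1293/1090) + 1390 = -37*⅕*(1293/1090) + 1390 = -37/5*1293/1090 + 1390 = -47841/5450 + 1390 = 7527659/5450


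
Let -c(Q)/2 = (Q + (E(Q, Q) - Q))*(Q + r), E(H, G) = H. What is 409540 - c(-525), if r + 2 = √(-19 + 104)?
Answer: 962890 - 1050*√85 ≈ 9.5321e+5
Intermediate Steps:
r = -2 + √85 (r = -2 + √(-19 + 104) = -2 + √85 ≈ 7.2195)
c(Q) = -2*Q*(-2 + Q + √85) (c(Q) = -2*(Q + (Q - Q))*(Q + (-2 + √85)) = -2*(Q + 0)*(-2 + Q + √85) = -2*Q*(-2 + Q + √85))
409540 - c(-525) = 409540 - 2*(-525)*(2 - 1*(-525) - √85) = 409540 - 2*(-525)*(2 + 525 - √85) = 409540 - 2*(-525)*(527 - √85) = 409540 - (-553350 + 1050*√85) = 409540 + (553350 - 1050*√85) = 962890 - 1050*√85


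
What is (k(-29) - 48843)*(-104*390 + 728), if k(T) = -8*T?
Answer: 1936273352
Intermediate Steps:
(k(-29) - 48843)*(-104*390 + 728) = (-8*(-29) - 48843)*(-104*390 + 728) = (232 - 48843)*(-40560 + 728) = -48611*(-39832) = 1936273352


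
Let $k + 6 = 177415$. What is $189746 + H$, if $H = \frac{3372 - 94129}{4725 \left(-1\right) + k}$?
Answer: $\frac{32766007507}{172684} \approx 1.8975 \cdot 10^{5}$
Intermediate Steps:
$k = 177409$ ($k = -6 + 177415 = 177409$)
$H = - \frac{90757}{172684}$ ($H = \frac{3372 - 94129}{4725 \left(-1\right) + 177409} = - \frac{90757}{-4725 + 177409} = - \frac{90757}{172684} \approx -0.52557$)
$189746 + H = 189746 - \frac{90757}{172684} = \frac{32766007507}{172684}$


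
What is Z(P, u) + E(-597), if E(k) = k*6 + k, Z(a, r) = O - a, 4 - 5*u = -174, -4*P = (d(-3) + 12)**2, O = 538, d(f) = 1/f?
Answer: -129851/36 ≈ -3607.0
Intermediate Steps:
P = -1225/36 (P = -(1/(-3) + 12)**2/4 = -(-1/3 + 12)**2/4 = -(35/3)**2/4 = -1/4*1225/9 = -1225/36 ≈ -34.028)
u = 178/5 (u = 4/5 - 1/5*(-174) = 4/5 + 174/5 = 178/5 ≈ 35.600)
Z(a, r) = 538 - a
E(k) = 7*k (E(k) = 6*k + k = 7*k)
Z(P, u) + E(-597) = (538 - 1*(-1225/36)) + 7*(-597) = (538 + 1225/36) - 4179 = 20593/36 - 4179 = -129851/36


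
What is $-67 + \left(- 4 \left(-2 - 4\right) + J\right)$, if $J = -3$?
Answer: $-46$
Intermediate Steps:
$-67 + \left(- 4 \left(-2 - 4\right) + J\right) = -67 - \left(3 + 4 \left(-2 - 4\right)\right) = -67 - -21 = -67 + \left(24 - 3\right) = -67 + 21 = -46$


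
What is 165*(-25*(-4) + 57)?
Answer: 25905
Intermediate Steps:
165*(-25*(-4) + 57) = 165*(100 + 57) = 165*157 = 25905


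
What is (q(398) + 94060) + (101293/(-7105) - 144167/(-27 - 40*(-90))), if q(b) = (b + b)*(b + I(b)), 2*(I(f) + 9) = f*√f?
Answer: 10247110128736/25386165 + 158404*√398 ≈ 3.5638e+6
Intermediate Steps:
I(f) = -9 + f^(3/2)/2 (I(f) = -9 + (f*√f)/2 = -9 + f^(3/2)/2)
q(b) = 2*b*(-9 + b + b^(3/2)/2) (q(b) = (b + b)*(b + (-9 + b^(3/2)/2)) = (2*b)*(-9 + b + b^(3/2)/2) = 2*b*(-9 + b + b^(3/2)/2))
(q(398) + 94060) + (101293/(-7105) - 144167/(-27 - 40*(-90))) = (398*(-18 + 398^(3/2) + 2*398) + 94060) + (101293/(-7105) - 144167/(-27 - 40*(-90))) = (398*(-18 + 398*√398 + 796) + 94060) + (101293*(-1/7105) - 144167/(-27 + 3600)) = (398*(778 + 398*√398) + 94060) + (-101293/7105 - 144167/3573) = ((309644 + 158404*√398) + 94060) + (-101293/7105 - 144167*1/3573) = (403704 + 158404*√398) + (-101293/7105 - 144167/3573) = (403704 + 158404*√398) - 1386226424/25386165 = 10247110128736/25386165 + 158404*√398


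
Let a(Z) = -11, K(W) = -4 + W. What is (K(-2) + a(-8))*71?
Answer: -1207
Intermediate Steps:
(K(-2) + a(-8))*71 = ((-4 - 2) - 11)*71 = (-6 - 11)*71 = -17*71 = -1207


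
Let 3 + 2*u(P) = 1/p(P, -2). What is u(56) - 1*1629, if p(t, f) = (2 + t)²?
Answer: -10970003/6728 ≈ -1630.5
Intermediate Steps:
u(P) = -3/2 + 1/(2*(2 + P)²) (u(P) = -3/2 + 1/(2*((2 + P)²)) = -3/2 + 1/(2*(2 + P)²))
u(56) - 1*1629 = (-3/2 + 1/(2*(2 + 56)²)) - 1*1629 = (-3/2 + (½)/58²) - 1629 = (-3/2 + (½)*(1/3364)) - 1629 = (-3/2 + 1/6728) - 1629 = -10091/6728 - 1629 = -10970003/6728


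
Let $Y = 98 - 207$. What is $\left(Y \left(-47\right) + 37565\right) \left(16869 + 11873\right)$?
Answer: $1226938496$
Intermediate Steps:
$Y = -109$
$\left(Y \left(-47\right) + 37565\right) \left(16869 + 11873\right) = \left(\left(-109\right) \left(-47\right) + 37565\right) \left(16869 + 11873\right) = \left(5123 + 37565\right) 28742 = 42688 \cdot 28742 = 1226938496$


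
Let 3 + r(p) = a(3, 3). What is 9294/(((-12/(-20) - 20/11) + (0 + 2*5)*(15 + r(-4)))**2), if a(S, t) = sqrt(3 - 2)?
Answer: 9371450/16722963 ≈ 0.56039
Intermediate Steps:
a(S, t) = 1 (a(S, t) = sqrt(1) = 1)
r(p) = -2 (r(p) = -3 + 1 = -2)
9294/(((-12/(-20) - 20/11) + (0 + 2*5)*(15 + r(-4)))**2) = 9294/(((-12/(-20) - 20/11) + (0 + 2*5)*(15 - 2))**2) = 9294/(((-12*(-1/20) - 20*1/11) + (0 + 10)*13)**2) = 9294/(((3/5 - 20/11) + 10*13)**2) = 9294/((-67/55 + 130)**2) = 9294/((7083/55)**2) = 9294/(50168889/3025) = 9294*(3025/50168889) = 9371450/16722963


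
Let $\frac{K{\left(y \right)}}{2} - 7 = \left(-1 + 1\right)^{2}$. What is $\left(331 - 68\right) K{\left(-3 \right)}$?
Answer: $3682$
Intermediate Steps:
$K{\left(y \right)} = 14$ ($K{\left(y \right)} = 14 + 2 \left(-1 + 1\right)^{2} = 14 + 2 \cdot 0^{2} = 14 + 2 \cdot 0 = 14 + 0 = 14$)
$\left(331 - 68\right) K{\left(-3 \right)} = \left(331 - 68\right) 14 = 263 \cdot 14 = 3682$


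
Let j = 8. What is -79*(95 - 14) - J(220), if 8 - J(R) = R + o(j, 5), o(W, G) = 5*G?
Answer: -6162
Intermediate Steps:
J(R) = -17 - R (J(R) = 8 - (R + 5*5) = 8 - (R + 25) = 8 - (25 + R) = 8 + (-25 - R) = -17 - R)
-79*(95 - 14) - J(220) = -79*(95 - 14) - (-17 - 1*220) = -79*81 - (-17 - 220) = -6399 - 1*(-237) = -6399 + 237 = -6162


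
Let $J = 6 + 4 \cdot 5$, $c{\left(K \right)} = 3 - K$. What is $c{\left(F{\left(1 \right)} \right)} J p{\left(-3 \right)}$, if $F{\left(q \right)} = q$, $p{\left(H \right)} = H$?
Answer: $-156$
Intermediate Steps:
$J = 26$ ($J = 6 + 20 = 26$)
$c{\left(F{\left(1 \right)} \right)} J p{\left(-3 \right)} = \left(3 - 1\right) 26 \left(-3\right) = 2 \cdot 26 \left(-3\right) = 52 \left(-3\right) = -156$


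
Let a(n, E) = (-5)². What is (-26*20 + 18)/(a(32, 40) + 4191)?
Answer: -251/2108 ≈ -0.11907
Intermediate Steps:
a(n, E) = 25
(-26*20 + 18)/(a(32, 40) + 4191) = (-26*20 + 18)/(25 + 4191) = (-520 + 18)/4216 = -502*1/4216 = -251/2108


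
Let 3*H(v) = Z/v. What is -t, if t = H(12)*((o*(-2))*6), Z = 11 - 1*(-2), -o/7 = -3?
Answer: 91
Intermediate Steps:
o = 21 (o = -7*(-3) = 21)
Z = 13 (Z = 11 + 2 = 13)
H(v) = 13/(3*v) (H(v) = (13/v)/3 = 13/(3*v))
t = -91 (t = ((13/3)/12)*((21*(-2))*6) = ((13/3)*(1/12))*(-42*6) = (13/36)*(-252) = -91)
-t = -1*(-91) = 91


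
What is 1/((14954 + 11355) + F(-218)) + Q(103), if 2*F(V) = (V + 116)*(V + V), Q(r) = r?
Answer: 5000136/48545 ≈ 103.00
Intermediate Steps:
F(V) = V*(116 + V) (F(V) = ((V + 116)*(V + V))/2 = ((116 + V)*(2*V))/2 = (2*V*(116 + V))/2 = V*(116 + V))
1/((14954 + 11355) + F(-218)) + Q(103) = 1/((14954 + 11355) - 218*(116 - 218)) + 103 = 1/(26309 - 218*(-102)) + 103 = 1/(26309 + 22236) + 103 = 1/48545 + 103 = 5000136/48545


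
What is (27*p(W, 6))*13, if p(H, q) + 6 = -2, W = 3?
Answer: -2808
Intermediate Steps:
p(H, q) = -8 (p(H, q) = -6 - 2 = -8)
(27*p(W, 6))*13 = (27*(-8))*13 = -216*13 = -2808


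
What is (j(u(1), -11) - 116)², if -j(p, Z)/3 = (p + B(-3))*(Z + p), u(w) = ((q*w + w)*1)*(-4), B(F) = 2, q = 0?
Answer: 42436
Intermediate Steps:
u(w) = -4*w (u(w) = ((0*w + w)*1)*(-4) = ((0 + w)*1)*(-4) = (w*1)*(-4) = w*(-4) = -4*w)
j(p, Z) = -3*(2 + p)*(Z + p) (j(p, Z) = -3*(p + 2)*(Z + p) = -3*(2 + p)*(Z + p))
(j(u(1), -11) - 116)² = ((-6*(-11) - (-24) - 3*(-4*1)² - 3*(-11)*(-4*1)) - 116)² = ((66 - 6*(-4) - 3*(-4)² - 3*(-11)*(-4)) - 116)² = ((66 + 24 - 3*16 - 132) - 116)² = ((66 + 24 - 48 - 132) - 116)² = (-90 - 116)² = (-206)² = 42436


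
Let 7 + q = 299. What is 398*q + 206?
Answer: 116422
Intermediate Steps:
q = 292 (q = -7 + 299 = 292)
398*q + 206 = 398*292 + 206 = 116216 + 206 = 116422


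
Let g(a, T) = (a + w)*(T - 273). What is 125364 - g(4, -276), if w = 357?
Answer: 323553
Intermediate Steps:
g(a, T) = (-273 + T)*(357 + a) (g(a, T) = (a + 357)*(T - 273) = (357 + a)*(-273 + T) = (-273 + T)*(357 + a))
125364 - g(4, -276) = 125364 - (-97461 - 273*4 + 357*(-276) - 276*4) = 125364 - (-97461 - 1092 - 98532 - 1104) = 125364 - 1*(-198189) = 125364 + 198189 = 323553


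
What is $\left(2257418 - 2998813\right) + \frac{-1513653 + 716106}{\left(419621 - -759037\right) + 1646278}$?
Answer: $- \frac{2094394223267}{2824936} \approx -7.414 \cdot 10^{5}$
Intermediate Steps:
$\left(2257418 - 2998813\right) + \frac{-1513653 + 716106}{\left(419621 - -759037\right) + 1646278} = -741395 - \frac{797547}{\left(419621 + 759037\right) + 1646278} = -741395 - \frac{797547}{1178658 + 1646278} = -741395 - \frac{797547}{2824936} = - \frac{2094394223267}{2824936}$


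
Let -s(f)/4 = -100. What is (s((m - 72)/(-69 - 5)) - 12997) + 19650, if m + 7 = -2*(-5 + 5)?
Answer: 7053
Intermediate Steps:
m = -7 (m = -7 - 2*(-5 + 5) = -7 - 2*0 = -7 + 0 = -7)
s(f) = 400 (s(f) = -4*(-100) = 400)
(s((m - 72)/(-69 - 5)) - 12997) + 19650 = (400 - 12997) + 19650 = -12597 + 19650 = 7053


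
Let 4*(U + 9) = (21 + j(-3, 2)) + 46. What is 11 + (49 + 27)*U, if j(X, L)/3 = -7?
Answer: 201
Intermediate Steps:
j(X, L) = -21 (j(X, L) = 3*(-7) = -21)
U = 5/2 (U = -9 + ((21 - 21) + 46)/4 = -9 + (0 + 46)/4 = -9 + (¼)*46 = -9 + 23/2 = 5/2 ≈ 2.5000)
11 + (49 + 27)*U = 11 + (49 + 27)*(5/2) = 11 + 76*(5/2) = 11 + 190 = 201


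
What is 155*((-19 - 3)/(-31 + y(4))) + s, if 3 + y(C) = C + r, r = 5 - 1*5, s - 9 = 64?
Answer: 560/3 ≈ 186.67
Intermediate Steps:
s = 73 (s = 9 + 64 = 73)
r = 0 (r = 5 - 5 = 0)
y(C) = -3 + C (y(C) = -3 + (C + 0) = -3 + C)
155*((-19 - 3)/(-31 + y(4))) + s = 155*((-19 - 3)/(-31 + (-3 + 4))) + 73 = 155*(-22/(-31 + 1)) + 73 = 155*(-22/(-30)) + 73 = 155*(-22*(-1/30)) + 73 = 155*(11/15) + 73 = 341/3 + 73 = 560/3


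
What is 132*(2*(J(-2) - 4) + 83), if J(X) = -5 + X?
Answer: 8052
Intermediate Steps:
132*(2*(J(-2) - 4) + 83) = 132*(2*((-5 - 2) - 4) + 83) = 132*(2*(-7 - 4) + 83) = 132*(2*(-11) + 83) = 132*(-22 + 83) = 132*61 = 8052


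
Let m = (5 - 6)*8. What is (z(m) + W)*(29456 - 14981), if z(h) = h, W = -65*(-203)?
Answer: 190881825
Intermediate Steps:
m = -8 (m = -1*8 = -8)
W = 13195
(z(m) + W)*(29456 - 14981) = (-8 + 13195)*(29456 - 14981) = 13187*14475 = 190881825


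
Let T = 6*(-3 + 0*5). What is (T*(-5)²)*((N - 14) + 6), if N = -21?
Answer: 13050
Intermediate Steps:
T = -18 (T = 6*(-3 + 0) = 6*(-3) = -18)
(T*(-5)²)*((N - 14) + 6) = (-18*(-5)²)*((-21 - 14) + 6) = (-18*25)*(-35 + 6) = -450*(-29) = 13050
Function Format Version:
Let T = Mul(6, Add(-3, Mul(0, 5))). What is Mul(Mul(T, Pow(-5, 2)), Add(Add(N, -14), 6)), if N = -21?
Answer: 13050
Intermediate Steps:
T = -18 (T = Mul(6, Add(-3, 0)) = Mul(6, -3) = -18)
Mul(Mul(T, Pow(-5, 2)), Add(Add(N, -14), 6)) = Mul(Mul(-18, Pow(-5, 2)), Add(Add(-21, -14), 6)) = Mul(Mul(-18, 25), Add(-35, 6)) = Mul(-450, -29) = 13050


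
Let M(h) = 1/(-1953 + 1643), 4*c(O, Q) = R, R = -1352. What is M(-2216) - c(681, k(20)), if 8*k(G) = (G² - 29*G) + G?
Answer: 104779/310 ≈ 338.00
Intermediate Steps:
k(G) = -7*G/2 + G²/8 (k(G) = ((G² - 29*G) + G)/8 = (G² - 28*G)/8 = -7*G/2 + G²/8)
c(O, Q) = -338 (c(O, Q) = (¼)*(-1352) = -338)
M(h) = -1/310 (M(h) = 1/(-310) = -1/310)
M(-2216) - c(681, k(20)) = -1/310 - 1*(-338) = -1/310 + 338 = 104779/310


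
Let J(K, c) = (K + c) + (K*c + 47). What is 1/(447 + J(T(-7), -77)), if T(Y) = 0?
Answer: 1/417 ≈ 0.0023981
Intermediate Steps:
J(K, c) = 47 + K + c + K*c (J(K, c) = (K + c) + (47 + K*c) = 47 + K + c + K*c)
1/(447 + J(T(-7), -77)) = 1/(447 + (47 + 0 - 77 + 0*(-77))) = 1/(447 + (47 + 0 - 77 + 0)) = 1/(447 - 30) = 1/417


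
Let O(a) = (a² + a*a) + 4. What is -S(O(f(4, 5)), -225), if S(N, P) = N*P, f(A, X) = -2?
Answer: 2700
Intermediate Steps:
O(a) = 4 + 2*a² (O(a) = (a² + a²) + 4 = 2*a² + 4 = 4 + 2*a²)
-S(O(f(4, 5)), -225) = -(4 + 2*(-2)²)*(-225) = -(4 + 2*4)*(-225) = -(4 + 8)*(-225) = -12*(-225) = -1*(-2700) = 2700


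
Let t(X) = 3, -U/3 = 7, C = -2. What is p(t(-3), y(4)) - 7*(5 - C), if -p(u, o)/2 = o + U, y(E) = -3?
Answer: -1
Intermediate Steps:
U = -21 (U = -3*7 = -21)
p(u, o) = 42 - 2*o (p(u, o) = -2*(o - 21) = -2*(-21 + o) = 42 - 2*o)
p(t(-3), y(4)) - 7*(5 - C) = (42 - 2*(-3)) - 7*(5 - 1*(-2)) = (42 + 6) - 7*(5 + 2) = 48 - 7*7 = 48 - 49 = -1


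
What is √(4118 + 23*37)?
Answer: √4969 ≈ 70.491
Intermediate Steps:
√(4118 + 23*37) = √(4118 + 851) = √4969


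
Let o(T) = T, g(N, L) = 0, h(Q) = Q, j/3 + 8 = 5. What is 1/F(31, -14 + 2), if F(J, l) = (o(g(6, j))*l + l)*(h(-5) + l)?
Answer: 1/204 ≈ 0.0049020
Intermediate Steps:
j = -9 (j = -24 + 3*5 = -24 + 15 = -9)
F(J, l) = l*(-5 + l) (F(J, l) = (0*l + l)*(-5 + l) = (0 + l)*(-5 + l) = l*(-5 + l))
1/F(31, -14 + 2) = 1/((-14 + 2)*(-5 + (-14 + 2))) = 1/(-12*(-5 - 12)) = 1/(-12*(-17)) = 1/204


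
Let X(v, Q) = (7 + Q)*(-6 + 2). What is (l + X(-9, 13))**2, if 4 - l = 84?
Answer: 25600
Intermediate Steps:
l = -80 (l = 4 - 1*84 = 4 - 84 = -80)
X(v, Q) = -28 - 4*Q (X(v, Q) = (7 + Q)*(-4) = -28 - 4*Q)
(l + X(-9, 13))**2 = (-80 + (-28 - 4*13))**2 = (-80 + (-28 - 52))**2 = (-80 - 80)**2 = (-160)**2 = 25600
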